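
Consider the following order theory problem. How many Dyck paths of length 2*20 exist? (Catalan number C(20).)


C(n) = C(2n, n) / (n+1).
C(40, 20) = 137846528820
C(20) = 137846528820 / 21 = 6564120420


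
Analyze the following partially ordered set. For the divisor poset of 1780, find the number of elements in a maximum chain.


A chain is a totally ordered subset; we count the number of elements in a maximum chain.
Compute, for each element x, the size of the longest chain ending at x:
  1: 1
  2: 2
  5: 2
  89: 2
  4: 3
  10: 3
  ...
A maximum chain: 1 < 2 < 4 < 20 < 1780
Number of elements in the longest chain: 5


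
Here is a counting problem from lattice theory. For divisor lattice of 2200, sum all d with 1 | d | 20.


Interval [1,20] in divisors of 2200: [1, 2, 4, 5, 10, 20]
Sum = 42


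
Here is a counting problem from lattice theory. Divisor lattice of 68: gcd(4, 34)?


Meet=gcd.
gcd(4,34)=2


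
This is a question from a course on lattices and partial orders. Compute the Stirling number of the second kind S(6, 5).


S(n,k) = k*S(n-1,k) + S(n-1,k-1).
S(5,5) = 1, S(5,4) = 10
S(6,5) = 5*1 + 10 = 5 + 10
S(6,5) = 15


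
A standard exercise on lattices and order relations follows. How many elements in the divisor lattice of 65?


Divisors of 65: [1, 5, 13, 65]
Count: 4


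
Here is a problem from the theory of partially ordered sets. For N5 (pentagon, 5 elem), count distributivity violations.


Distributive law: a ^ (b v c) = (a ^ b) v (a ^ c).
Check all 5^3 = 125 ordered triples (a,b,c).
  e.g. a=b, b=a, c=c: lhs=b != rhs=a
  e.g. a=b, b=c, c=a: lhs=b != rhs=a
Total violating triples: 2


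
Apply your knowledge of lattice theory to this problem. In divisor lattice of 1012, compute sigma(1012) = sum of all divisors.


sigma(n) = sum of divisors.
Divisors of 1012: [1, 2, 4, 11, 22, 23, 44, 46, 92, 253, 506, 1012]
Sum = 2016


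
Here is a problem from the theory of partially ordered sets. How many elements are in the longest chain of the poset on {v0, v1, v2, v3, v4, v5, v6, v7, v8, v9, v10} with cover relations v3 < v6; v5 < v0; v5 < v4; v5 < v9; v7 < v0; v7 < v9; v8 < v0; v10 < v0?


A chain is a totally ordered subset; we count the number of elements in a maximum chain.
Compute, for each element x, the size of the longest chain ending at x:
  v1: 1
  v2: 1
  v3: 1
  v5: 1
  v7: 1
  v8: 1
  ...
A maximum chain: v5 < v0
Number of elements in the longest chain: 2


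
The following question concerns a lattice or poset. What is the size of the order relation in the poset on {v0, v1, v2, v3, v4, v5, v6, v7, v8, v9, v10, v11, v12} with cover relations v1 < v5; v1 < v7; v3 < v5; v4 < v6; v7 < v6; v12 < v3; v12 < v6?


The order relation is {(a,b) : a <= b}, reflexive so it includes (a,a).
Examples: (v0,v0), (v1,v1), (v1,v5), (v1,v6), (v1,v7), ...
Total ordered pairs: 22


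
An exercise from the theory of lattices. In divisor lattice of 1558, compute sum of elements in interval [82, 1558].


Interval [82,1558] in divisors of 1558: [82, 1558]
Sum = 1640


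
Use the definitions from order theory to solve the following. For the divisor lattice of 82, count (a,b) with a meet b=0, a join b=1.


Complement pair (a,b): a meet b = bottom, a join b = top.
Here: gcd(a,b)=1 and lcm(a,b)=82, i.e. a*b=82 with a,b coprime.
Pairs found: (1,82), (2,41), (41,2), (82,1)
Total ordered pairs: 4


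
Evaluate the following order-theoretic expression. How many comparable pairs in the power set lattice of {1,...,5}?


A comparable pair {a,b} has a < b or b < a in the order.
Count unordered pairs where one element is strictly below the other.
Examples: {{},{1}}, {{},{2}}, {{},{3}}, {{},{4}}, ...
Total comparable pairs: 211


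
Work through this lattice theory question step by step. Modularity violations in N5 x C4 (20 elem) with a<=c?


Modular law: if a <= c then a v (b ^ c) = (a v b) ^ c.
Check all triples (a,b,c) with a <= c among 20 elements.
  e.g. a=(a,0), b=(c,0), c=(b,0): lhs=(a,0) != rhs=(b,0)
  e.g. a=(a,0), b=(c,1), c=(b,0): lhs=(a,0) != rhs=(b,0)
Total violating triples: 40


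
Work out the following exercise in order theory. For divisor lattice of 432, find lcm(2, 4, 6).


In a divisor lattice, join = lcm (least common multiple).
Compute lcm iteratively: start with first element, then lcm(current, next).
Elements: [2, 4, 6]
lcm(2,4) = 4
lcm(4,6) = 12
Final lcm = 12


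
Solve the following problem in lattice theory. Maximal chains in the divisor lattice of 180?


A maximal chain goes from the minimum element to a maximal element via cover relations.
Counting all min-to-max paths in the cover graph.
Total maximal chains: 30


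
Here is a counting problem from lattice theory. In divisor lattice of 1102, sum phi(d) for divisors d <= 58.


Divisors of 1102 up to 58: [1, 2, 19, 29, 38, 58]
phi values: [1, 1, 18, 28, 18, 28]
Sum = 94


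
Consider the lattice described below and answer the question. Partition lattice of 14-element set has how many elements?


B(n) = number of set partitions of an n-element set.
B(n) satisfies the recurrence: B(n+1) = sum_k C(n,k)*B(k).
B(14) = 190899322


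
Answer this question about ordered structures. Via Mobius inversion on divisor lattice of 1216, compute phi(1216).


phi(n) = n * prod_{p|n} (1 - 1/p).
Prime divisors of 1216: [2, 19]
phi(1216) = 1216 * (1 - 1/2) * (1 - 1/19)
phi(1216) = 576


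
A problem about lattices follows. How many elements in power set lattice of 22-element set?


Power set = 2^n.
2^22 = 4194304


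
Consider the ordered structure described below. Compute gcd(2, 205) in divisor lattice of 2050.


In a divisor lattice, meet = gcd (greatest common divisor).
By Euclidean algorithm or factoring: gcd(2,205) = 1


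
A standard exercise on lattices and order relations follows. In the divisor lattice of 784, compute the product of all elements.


Divisors of 784: [1, 2, 4, 7, 8, 14, 16, 28, 49, 56, 98, 112, 196, 392, 784]
Product = n^(d(n)/2) = 784^(15/2)
Product = 5097655355238390956032


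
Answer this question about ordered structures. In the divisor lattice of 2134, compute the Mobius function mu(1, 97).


In a divisor lattice, mu(a,b) = mu(b/a) where mu is the classical Mobius function.
b/a = 97/1 = 97
Prime factorization of 97: primes [97]
97 is squarefree with 1 prime factor(s), so mu(97) = (-1)^1 = -1


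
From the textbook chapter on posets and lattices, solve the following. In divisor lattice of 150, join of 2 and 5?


In a divisor lattice, join = lcm (least common multiple).
gcd(2,5) = 1
lcm(2,5) = 2*5/gcd = 10/1 = 10


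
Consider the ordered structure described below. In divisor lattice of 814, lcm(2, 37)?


Join=lcm.
gcd(2,37)=1
lcm=74


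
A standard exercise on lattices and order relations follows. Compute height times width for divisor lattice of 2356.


Height = length of longest chain minus 1; width = size of largest antichain.
A maximum chain: 1 | 31 | 589 | 1178 | 2356  (height 4).
A maximum antichain: {4, 38, 62, 589}  (width 4).
Product = 4 * 4 = 16


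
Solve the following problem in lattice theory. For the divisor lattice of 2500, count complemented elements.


An element a is complemented if some b has a meet b = bottom, a join b = top.
a is complemented iff gcd(a, n/a)=1, i.e. a is a unitary divisor of 2500.
Complemented elements: 1, 4, 625, 2500
Count: 4


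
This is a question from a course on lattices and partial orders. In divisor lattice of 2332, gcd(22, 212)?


Meet=gcd.
gcd(22,212)=2


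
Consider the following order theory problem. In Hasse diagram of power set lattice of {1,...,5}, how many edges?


A cover relation a -< b holds when a < b with no c strictly between.
Cover relations:
  {} -< {1}
  {} -< {2}
  {} -< {3}
  {} -< {4}
  {} -< {5}
  {1} -< {1,2}
  {1} -< {1,3}
  {1} -< {1,4}
  ...72 more
Total: 80


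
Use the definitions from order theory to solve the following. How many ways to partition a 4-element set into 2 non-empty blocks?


S(n,k) = k*S(n-1,k) + S(n-1,k-1).
S(3,2) = 3, S(3,1) = 1
S(4,2) = 2*3 + 1 = 6 + 1
S(4,2) = 7


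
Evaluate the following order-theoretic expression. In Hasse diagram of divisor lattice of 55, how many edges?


A cover relation a -< b holds when a < b with no c strictly between.
Cover relations:
  1 -< 5
  1 -< 11
  5 -< 55
  11 -< 55
Total: 4


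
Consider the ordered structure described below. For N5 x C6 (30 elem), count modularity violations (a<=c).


Modular law: if a <= c then a v (b ^ c) = (a v b) ^ c.
Check all triples (a,b,c) with a <= c among 30 elements.
  e.g. a=(a,0), b=(c,0), c=(b,0): lhs=(a,0) != rhs=(b,0)
  e.g. a=(a,0), b=(c,1), c=(b,0): lhs=(a,0) != rhs=(b,0)
Total violating triples: 126


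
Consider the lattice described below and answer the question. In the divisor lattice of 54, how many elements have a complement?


An element a is complemented if some b has a meet b = bottom, a join b = top.
a is complemented iff gcd(a, n/a)=1, i.e. a is a unitary divisor of 54.
Complemented elements: 1, 2, 27, 54
Count: 4


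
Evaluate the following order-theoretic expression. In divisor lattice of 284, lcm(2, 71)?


Join=lcm.
gcd(2,71)=1
lcm=142


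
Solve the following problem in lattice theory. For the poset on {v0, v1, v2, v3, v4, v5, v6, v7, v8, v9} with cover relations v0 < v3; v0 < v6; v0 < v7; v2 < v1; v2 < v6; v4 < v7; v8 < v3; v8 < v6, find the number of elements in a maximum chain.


A chain is a totally ordered subset; we count the number of elements in a maximum chain.
Compute, for each element x, the size of the longest chain ending at x:
  v0: 1
  v2: 1
  v4: 1
  v5: 1
  v8: 1
  v9: 1
  ...
A maximum chain: v2 < v1
Number of elements in the longest chain: 2


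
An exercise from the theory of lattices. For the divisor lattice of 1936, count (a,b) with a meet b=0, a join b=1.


Complement pair (a,b): a meet b = bottom, a join b = top.
Here: gcd(a,b)=1 and lcm(a,b)=1936, i.e. a*b=1936 with a,b coprime.
Pairs found: (1,1936), (16,121), (121,16), (1936,1)
Total ordered pairs: 4


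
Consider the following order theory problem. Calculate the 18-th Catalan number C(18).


C(n) = C(2n, n) / (n+1).
C(36, 18) = 9075135300
C(18) = 9075135300 / 19 = 477638700


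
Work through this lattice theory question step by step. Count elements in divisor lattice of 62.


Divisors of 62: [1, 2, 31, 62]
Count: 4


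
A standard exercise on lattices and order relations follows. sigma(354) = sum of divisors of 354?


sigma(n) = sum of divisors.
Divisors of 354: [1, 2, 3, 6, 59, 118, 177, 354]
Sum = 720


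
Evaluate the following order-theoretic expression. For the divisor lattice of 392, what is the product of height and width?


Height = length of longest chain minus 1; width = size of largest antichain.
A maximum chain: 1 | 7 | 49 | 98 | 196 | 392  (height 5).
A maximum antichain: {4, 14, 49}  (width 3).
Product = 5 * 3 = 15


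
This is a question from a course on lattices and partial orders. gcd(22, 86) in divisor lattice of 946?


Meet=gcd.
gcd(22,86)=2


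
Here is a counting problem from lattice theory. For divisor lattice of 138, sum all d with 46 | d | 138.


Interval [46,138] in divisors of 138: [46, 138]
Sum = 184


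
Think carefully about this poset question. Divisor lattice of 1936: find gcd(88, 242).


In a divisor lattice, meet = gcd (greatest common divisor).
By Euclidean algorithm or factoring: gcd(88,242) = 22


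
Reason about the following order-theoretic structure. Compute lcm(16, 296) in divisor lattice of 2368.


In a divisor lattice, join = lcm (least common multiple).
gcd(16,296) = 8
lcm(16,296) = 16*296/gcd = 4736/8 = 592


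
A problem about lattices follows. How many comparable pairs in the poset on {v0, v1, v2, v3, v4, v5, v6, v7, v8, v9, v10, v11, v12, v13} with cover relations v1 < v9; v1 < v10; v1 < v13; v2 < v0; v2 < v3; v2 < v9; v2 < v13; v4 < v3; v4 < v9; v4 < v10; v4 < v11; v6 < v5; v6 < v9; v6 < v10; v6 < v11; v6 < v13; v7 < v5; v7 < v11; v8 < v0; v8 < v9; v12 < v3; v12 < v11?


A comparable pair {a,b} has a < b or b < a in the order.
Count unordered pairs where one element is strictly below the other.
Examples: {v0,v2}, {v0,v8}, {v1,v9}, {v1,v10}, ...
Total comparable pairs: 22


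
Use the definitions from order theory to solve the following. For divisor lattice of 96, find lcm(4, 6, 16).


In a divisor lattice, join = lcm (least common multiple).
Compute lcm iteratively: start with first element, then lcm(current, next).
Elements: [4, 6, 16]
lcm(4,6) = 12
lcm(12,16) = 48
Final lcm = 48


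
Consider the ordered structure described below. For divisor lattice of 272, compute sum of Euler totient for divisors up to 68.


Divisors of 272 up to 68: [1, 2, 4, 8, 16, 17, 34, 68]
phi values: [1, 1, 2, 4, 8, 16, 16, 32]
Sum = 80


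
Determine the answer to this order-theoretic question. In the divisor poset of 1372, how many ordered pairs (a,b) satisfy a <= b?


The order relation is {(a,b) : a <= b}, reflexive so it includes (a,a).
Examples: (1,1), (1,1372), (1,14), (1,196), (1,2), ...
Total ordered pairs: 60


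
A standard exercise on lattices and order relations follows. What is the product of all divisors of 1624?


Divisors of 1624: [1, 2, 4, 7, 8, 14, 28, 29, 56, 58, 116, 203, 232, 406, 812, 1624]
Product = n^(d(n)/2) = 1624^(16/2)
Product = 48382488186132912853221376


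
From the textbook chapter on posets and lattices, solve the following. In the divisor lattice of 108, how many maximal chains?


A maximal chain goes from the minimum element to a maximal element via cover relations.
Counting all min-to-max paths in the cover graph.
Total maximal chains: 10


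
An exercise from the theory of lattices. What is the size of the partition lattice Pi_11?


B(n) = number of set partitions of an n-element set.
B(n) satisfies the recurrence: B(n+1) = sum_k C(n,k)*B(k).
B(11) = 678570


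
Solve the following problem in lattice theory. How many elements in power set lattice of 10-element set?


Power set = 2^n.
2^10 = 1024


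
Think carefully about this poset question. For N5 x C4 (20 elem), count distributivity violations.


Distributive law: a ^ (b v c) = (a ^ b) v (a ^ c).
Check all 20^3 = 8000 ordered triples (a,b,c).
  e.g. a=(b,0), b=(a,0), c=(c,0): lhs=(b,0) != rhs=(a,0)
  e.g. a=(b,0), b=(a,0), c=(c,1): lhs=(b,0) != rhs=(a,0)
Total violating triples: 128


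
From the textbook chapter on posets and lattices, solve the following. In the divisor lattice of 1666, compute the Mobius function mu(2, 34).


In a divisor lattice, mu(a,b) = mu(b/a) where mu is the classical Mobius function.
b/a = 34/2 = 17
Prime factorization of 17: primes [17]
17 is squarefree with 1 prime factor(s), so mu(17) = (-1)^1 = -1


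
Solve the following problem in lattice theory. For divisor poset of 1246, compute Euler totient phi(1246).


phi(n) = n * prod_{p|n} (1 - 1/p).
Prime divisors of 1246: [2, 7, 89]
phi(1246) = 1246 * (1 - 1/2) * (1 - 1/7) * (1 - 1/89)
phi(1246) = 528


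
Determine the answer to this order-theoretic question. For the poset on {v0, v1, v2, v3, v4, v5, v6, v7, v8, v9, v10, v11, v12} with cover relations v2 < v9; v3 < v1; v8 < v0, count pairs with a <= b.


The order relation is {(a,b) : a <= b}, reflexive so it includes (a,a).
Examples: (v0,v0), (v1,v1), (v10,v10), (v11,v11), (v12,v12), ...
Total ordered pairs: 16


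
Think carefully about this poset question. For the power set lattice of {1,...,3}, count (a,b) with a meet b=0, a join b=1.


Complement pair (a,b): a meet b = bottom, a join b = top.
Here: A intersect B = {} and A union B = {1,...,3}.
Pairs found: ({},{1,2,3}), ({1},{2,3}), ({2},{1,3}), ({3},{1,2}), ... (4 more)
Total ordered pairs: 8


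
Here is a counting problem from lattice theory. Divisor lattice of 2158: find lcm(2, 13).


In a divisor lattice, join = lcm (least common multiple).
gcd(2,13) = 1
lcm(2,13) = 2*13/gcd = 26/1 = 26


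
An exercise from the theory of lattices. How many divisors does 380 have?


Divisors of 380: [1, 2, 4, 5, 10, 19, 20, 38, 76, 95, 190, 380]
Count: 12


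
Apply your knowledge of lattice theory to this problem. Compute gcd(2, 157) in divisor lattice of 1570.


In a divisor lattice, meet = gcd (greatest common divisor).
By Euclidean algorithm or factoring: gcd(2,157) = 1


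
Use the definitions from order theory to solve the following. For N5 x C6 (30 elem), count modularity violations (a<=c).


Modular law: if a <= c then a v (b ^ c) = (a v b) ^ c.
Check all triples (a,b,c) with a <= c among 30 elements.
  e.g. a=(a,0), b=(c,0), c=(b,0): lhs=(a,0) != rhs=(b,0)
  e.g. a=(a,0), b=(c,1), c=(b,0): lhs=(a,0) != rhs=(b,0)
Total violating triples: 126


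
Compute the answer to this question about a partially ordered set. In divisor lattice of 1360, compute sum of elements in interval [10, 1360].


Interval [10,1360] in divisors of 1360: [10, 20, 40, 80, 170, 340, 680, 1360]
Sum = 2700


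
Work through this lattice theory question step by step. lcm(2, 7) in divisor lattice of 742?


Join=lcm.
gcd(2,7)=1
lcm=14


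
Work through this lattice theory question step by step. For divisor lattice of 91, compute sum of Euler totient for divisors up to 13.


Divisors of 91 up to 13: [1, 7, 13]
phi values: [1, 6, 12]
Sum = 19


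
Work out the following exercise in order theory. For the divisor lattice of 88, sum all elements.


sigma(n) = sum of divisors.
Divisors of 88: [1, 2, 4, 8, 11, 22, 44, 88]
Sum = 180


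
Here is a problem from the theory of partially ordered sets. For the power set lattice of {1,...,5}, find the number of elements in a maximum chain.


A chain is a totally ordered subset; we count the number of elements in a maximum chain.
Compute, for each element x, the size of the longest chain ending at x:
  {}: 1
  {1}: 2
  {2}: 2
  {3}: 2
  {4}: 2
  {5}: 2
  ...
A maximum chain: {} < {1} < {1,2} < {1,2,3} < {1,2,3,4} < {1,2,3,4,5}
Number of elements in the longest chain: 6


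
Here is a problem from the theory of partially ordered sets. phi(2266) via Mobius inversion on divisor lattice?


phi(n) = n * prod_{p|n} (1 - 1/p).
Prime divisors of 2266: [2, 11, 103]
phi(2266) = 2266 * (1 - 1/2) * (1 - 1/11) * (1 - 1/103)
phi(2266) = 1020


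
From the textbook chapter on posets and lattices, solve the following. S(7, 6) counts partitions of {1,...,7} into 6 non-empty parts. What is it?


S(n,k) = k*S(n-1,k) + S(n-1,k-1).
S(6,6) = 1, S(6,5) = 15
S(7,6) = 6*1 + 15 = 6 + 15
S(7,6) = 21


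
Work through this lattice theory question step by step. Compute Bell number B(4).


B(n) = number of set partitions of an n-element set.
B(n) satisfies the recurrence: B(n+1) = sum_k C(n,k)*B(k).
B(4) = 15


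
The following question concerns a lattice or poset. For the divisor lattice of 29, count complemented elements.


An element a is complemented if some b has a meet b = bottom, a join b = top.
a is complemented iff gcd(a, n/a)=1, i.e. a is a unitary divisor of 29.
Complemented elements: 1, 29
Count: 2


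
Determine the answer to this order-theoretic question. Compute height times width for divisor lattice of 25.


Height = length of longest chain minus 1; width = size of largest antichain.
A maximum chain: 1 | 5 | 25  (height 2).
A maximum antichain: {1}  (width 1).
Product = 2 * 1 = 2


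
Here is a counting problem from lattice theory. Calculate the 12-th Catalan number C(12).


C(n) = C(2n, n) / (n+1).
C(24, 12) = 2704156
C(12) = 2704156 / 13 = 208012


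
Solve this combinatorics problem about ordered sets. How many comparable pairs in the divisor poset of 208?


A comparable pair {a,b} has a < b or b < a in the order.
Count unordered pairs where one element is strictly below the other.
Examples: {1,2}, {1,4}, {1,8}, {1,13}, ...
Total comparable pairs: 35


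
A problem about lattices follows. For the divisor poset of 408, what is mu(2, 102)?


In a divisor lattice, mu(a,b) = mu(b/a) where mu is the classical Mobius function.
b/a = 102/2 = 51
Prime factorization of 51: primes [3, 17]
51 is squarefree with 2 prime factor(s), so mu(51) = (-1)^2 = 1


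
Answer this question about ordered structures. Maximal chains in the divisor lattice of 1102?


A maximal chain goes from the minimum element to a maximal element via cover relations.
Counting all min-to-max paths in the cover graph.
Total maximal chains: 6


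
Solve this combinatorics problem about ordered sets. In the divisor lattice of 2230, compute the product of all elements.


Divisors of 2230: [1, 2, 5, 10, 223, 446, 1115, 2230]
Product = n^(d(n)/2) = 2230^(8/2)
Product = 24729734410000


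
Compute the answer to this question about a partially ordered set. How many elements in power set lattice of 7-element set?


Power set = 2^n.
2^7 = 128


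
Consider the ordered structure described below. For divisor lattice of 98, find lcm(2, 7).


In a divisor lattice, join = lcm (least common multiple).
Compute lcm iteratively: start with first element, then lcm(current, next).
Elements: [2, 7]
lcm(2,7) = 14
Final lcm = 14


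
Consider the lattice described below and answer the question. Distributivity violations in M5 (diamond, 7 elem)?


Distributive law: a ^ (b v c) = (a ^ b) v (a ^ c).
Check all 7^3 = 343 ordered triples (a,b,c).
  e.g. a=a1, b=a2, c=a3: lhs=a1 != rhs=0
  e.g. a=a1, b=a2, c=a4: lhs=a1 != rhs=0
Total violating triples: 60


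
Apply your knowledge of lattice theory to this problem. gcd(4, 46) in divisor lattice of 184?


Meet=gcd.
gcd(4,46)=2


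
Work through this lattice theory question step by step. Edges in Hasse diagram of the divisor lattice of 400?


A cover relation a -< b holds when a < b with no c strictly between.
Cover relations:
  1 -< 2
  1 -< 5
  2 -< 4
  2 -< 10
  4 -< 8
  4 -< 20
  5 -< 10
  5 -< 25
  ...14 more
Total: 22


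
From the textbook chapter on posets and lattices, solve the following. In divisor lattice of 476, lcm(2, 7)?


Join=lcm.
gcd(2,7)=1
lcm=14


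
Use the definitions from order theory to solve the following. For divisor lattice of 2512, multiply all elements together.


Divisors of 2512: [1, 2, 4, 8, 16, 157, 314, 628, 1256, 2512]
Product = n^(d(n)/2) = 2512^(10/2)
Product = 100022608259448832


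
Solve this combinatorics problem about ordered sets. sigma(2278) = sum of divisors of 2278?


sigma(n) = sum of divisors.
Divisors of 2278: [1, 2, 17, 34, 67, 134, 1139, 2278]
Sum = 3672


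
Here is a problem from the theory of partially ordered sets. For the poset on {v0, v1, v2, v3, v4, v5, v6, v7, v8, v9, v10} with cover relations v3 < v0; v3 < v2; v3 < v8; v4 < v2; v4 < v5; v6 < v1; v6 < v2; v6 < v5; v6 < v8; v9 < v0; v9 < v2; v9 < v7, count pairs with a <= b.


The order relation is {(a,b) : a <= b}, reflexive so it includes (a,a).
Examples: (v0,v0), (v1,v1), (v10,v10), (v2,v2), (v3,v0), ...
Total ordered pairs: 23


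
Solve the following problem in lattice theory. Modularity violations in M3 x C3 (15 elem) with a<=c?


Modular law: if a <= c then a v (b ^ c) = (a v b) ^ c.
Check all triples (a,b,c) with a <= c among 15 elements.
This lattice is modular (diamonds M_m and their chain-products are modular).
Total violating triples: 0


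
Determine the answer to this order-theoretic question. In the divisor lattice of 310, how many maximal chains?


A maximal chain goes from the minimum element to a maximal element via cover relations.
Counting all min-to-max paths in the cover graph.
Total maximal chains: 6


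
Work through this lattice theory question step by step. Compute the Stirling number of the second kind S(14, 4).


S(n,k) = k*S(n-1,k) + S(n-1,k-1).
S(13,4) = 2532530, S(13,3) = 261625
S(14,4) = 4*2532530 + 261625 = 10130120 + 261625
S(14,4) = 10391745


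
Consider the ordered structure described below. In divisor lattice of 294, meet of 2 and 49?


In a divisor lattice, meet = gcd (greatest common divisor).
By Euclidean algorithm or factoring: gcd(2,49) = 1


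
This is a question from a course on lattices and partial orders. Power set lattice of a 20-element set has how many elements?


Power set = 2^n.
2^20 = 1048576


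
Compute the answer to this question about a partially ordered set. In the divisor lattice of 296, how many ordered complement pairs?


Complement pair (a,b): a meet b = bottom, a join b = top.
Here: gcd(a,b)=1 and lcm(a,b)=296, i.e. a*b=296 with a,b coprime.
Pairs found: (1,296), (8,37), (37,8), (296,1)
Total ordered pairs: 4


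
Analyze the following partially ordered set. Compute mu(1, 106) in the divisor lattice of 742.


In a divisor lattice, mu(a,b) = mu(b/a) where mu is the classical Mobius function.
b/a = 106/1 = 106
Prime factorization of 106: primes [2, 53]
106 is squarefree with 2 prime factor(s), so mu(106) = (-1)^2 = 1


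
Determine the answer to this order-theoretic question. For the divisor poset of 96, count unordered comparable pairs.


A comparable pair {a,b} has a < b or b < a in the order.
Count unordered pairs where one element is strictly below the other.
Examples: {1,2}, {1,3}, {1,4}, {1,6}, ...
Total comparable pairs: 51


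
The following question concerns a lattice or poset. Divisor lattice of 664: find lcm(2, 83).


In a divisor lattice, join = lcm (least common multiple).
gcd(2,83) = 1
lcm(2,83) = 2*83/gcd = 166/1 = 166


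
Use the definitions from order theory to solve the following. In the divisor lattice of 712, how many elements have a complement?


An element a is complemented if some b has a meet b = bottom, a join b = top.
a is complemented iff gcd(a, n/a)=1, i.e. a is a unitary divisor of 712.
Complemented elements: 1, 8, 89, 712
Count: 4


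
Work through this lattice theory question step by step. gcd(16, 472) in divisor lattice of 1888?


Meet=gcd.
gcd(16,472)=8


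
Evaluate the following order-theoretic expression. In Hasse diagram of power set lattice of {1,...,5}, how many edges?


A cover relation a -< b holds when a < b with no c strictly between.
Cover relations:
  {} -< {1}
  {} -< {2}
  {} -< {3}
  {} -< {4}
  {} -< {5}
  {1} -< {1,2}
  {1} -< {1,3}
  {1} -< {1,4}
  ...72 more
Total: 80


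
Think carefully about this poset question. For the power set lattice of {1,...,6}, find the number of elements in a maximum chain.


A chain is a totally ordered subset; we count the number of elements in a maximum chain.
Compute, for each element x, the size of the longest chain ending at x:
  {}: 1
  {1}: 2
  {2}: 2
  {3}: 2
  {4}: 2
  {5}: 2
  ...
A maximum chain: {} < {1} < {1,2} < {1,2,3} < {1,2,3,4} < {1,2,3,4,5} < {1,2,3,4,5,6}
Number of elements in the longest chain: 7


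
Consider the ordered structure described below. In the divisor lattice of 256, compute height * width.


Height = length of longest chain minus 1; width = size of largest antichain.
A maximum chain: 1 | 2 | 4 | 8 | 16 | 32 | 64 | 128 | 256  (height 8).
A maximum antichain: {1}  (width 1).
Product = 8 * 1 = 8


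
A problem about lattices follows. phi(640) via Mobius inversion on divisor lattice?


phi(n) = n * prod_{p|n} (1 - 1/p).
Prime divisors of 640: [2, 5]
phi(640) = 640 * (1 - 1/2) * (1 - 1/5)
phi(640) = 256


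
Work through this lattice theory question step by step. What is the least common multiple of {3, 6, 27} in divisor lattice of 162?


In a divisor lattice, join = lcm (least common multiple).
Compute lcm iteratively: start with first element, then lcm(current, next).
Elements: [3, 6, 27]
lcm(3,6) = 6
lcm(6,27) = 54
Final lcm = 54


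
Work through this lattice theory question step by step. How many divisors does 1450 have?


Divisors of 1450: [1, 2, 5, 10, 25, 29, 50, 58, 145, 290, 725, 1450]
Count: 12


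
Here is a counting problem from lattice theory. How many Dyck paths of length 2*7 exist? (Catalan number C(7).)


C(n) = C(2n, n) / (n+1).
C(14, 7) = 3432
C(7) = 3432 / 8 = 429


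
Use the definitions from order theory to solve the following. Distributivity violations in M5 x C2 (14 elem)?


Distributive law: a ^ (b v c) = (a ^ b) v (a ^ c).
Check all 14^3 = 2744 ordered triples (a,b,c).
  e.g. a=(a1,0), b=(a2,0), c=(a3,0): lhs=(a1,0) != rhs=(0,0)
  e.g. a=(a1,0), b=(a2,0), c=(a3,1): lhs=(a1,0) != rhs=(0,0)
Total violating triples: 480


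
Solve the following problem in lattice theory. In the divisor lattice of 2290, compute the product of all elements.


Divisors of 2290: [1, 2, 5, 10, 229, 458, 1145, 2290]
Product = n^(d(n)/2) = 2290^(8/2)
Product = 27500584810000


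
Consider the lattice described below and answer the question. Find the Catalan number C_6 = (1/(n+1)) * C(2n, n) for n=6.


C(n) = C(2n, n) / (n+1).
C(12, 6) = 924
C(6) = 924 / 7 = 132


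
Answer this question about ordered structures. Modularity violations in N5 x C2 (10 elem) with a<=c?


Modular law: if a <= c then a v (b ^ c) = (a v b) ^ c.
Check all triples (a,b,c) with a <= c among 10 elements.
  e.g. a=(a,0), b=(c,0), c=(b,0): lhs=(a,0) != rhs=(b,0)
  e.g. a=(a,0), b=(c,1), c=(b,0): lhs=(a,0) != rhs=(b,0)
Total violating triples: 6


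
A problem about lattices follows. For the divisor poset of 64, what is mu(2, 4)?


In a divisor lattice, mu(a,b) = mu(b/a) where mu is the classical Mobius function.
b/a = 4/2 = 2
Prime factorization of 2: primes [2]
2 is squarefree with 1 prime factor(s), so mu(2) = (-1)^1 = -1


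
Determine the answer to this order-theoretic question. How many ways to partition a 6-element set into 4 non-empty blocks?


S(n,k) = k*S(n-1,k) + S(n-1,k-1).
S(5,4) = 10, S(5,3) = 25
S(6,4) = 4*10 + 25 = 40 + 25
S(6,4) = 65


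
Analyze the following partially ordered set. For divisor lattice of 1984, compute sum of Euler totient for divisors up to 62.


Divisors of 1984 up to 62: [1, 2, 4, 8, 16, 31, 32, 62]
phi values: [1, 1, 2, 4, 8, 30, 16, 30]
Sum = 92


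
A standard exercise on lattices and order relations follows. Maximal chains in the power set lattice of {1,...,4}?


A maximal chain goes from the minimum element to a maximal element via cover relations.
Counting all min-to-max paths in the cover graph.
Total maximal chains: 24


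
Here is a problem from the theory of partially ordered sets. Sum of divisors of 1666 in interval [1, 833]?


Interval [1,833] in divisors of 1666: [1, 7, 17, 49, 119, 833]
Sum = 1026


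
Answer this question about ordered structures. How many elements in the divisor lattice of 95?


Divisors of 95: [1, 5, 19, 95]
Count: 4


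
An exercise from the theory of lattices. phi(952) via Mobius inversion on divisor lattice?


phi(n) = n * prod_{p|n} (1 - 1/p).
Prime divisors of 952: [2, 7, 17]
phi(952) = 952 * (1 - 1/2) * (1 - 1/7) * (1 - 1/17)
phi(952) = 384


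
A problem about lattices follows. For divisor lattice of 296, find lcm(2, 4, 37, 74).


In a divisor lattice, join = lcm (least common multiple).
Compute lcm iteratively: start with first element, then lcm(current, next).
Elements: [2, 4, 37, 74]
lcm(2,4) = 4
lcm(4,37) = 148
lcm(148,74) = 148
Final lcm = 148


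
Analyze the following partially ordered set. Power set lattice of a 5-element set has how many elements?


Power set = 2^n.
2^5 = 32


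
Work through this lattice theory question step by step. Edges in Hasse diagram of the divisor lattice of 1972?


A cover relation a -< b holds when a < b with no c strictly between.
Cover relations:
  1 -< 2
  1 -< 17
  1 -< 29
  2 -< 4
  2 -< 34
  2 -< 58
  4 -< 68
  4 -< 116
  ...12 more
Total: 20


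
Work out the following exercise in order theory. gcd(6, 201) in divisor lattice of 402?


Meet=gcd.
gcd(6,201)=3


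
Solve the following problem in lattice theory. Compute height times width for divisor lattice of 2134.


Height = length of longest chain minus 1; width = size of largest antichain.
A maximum chain: 1 | 97 | 1067 | 2134  (height 3).
A maximum antichain: {2, 11, 97}  (width 3).
Product = 3 * 3 = 9


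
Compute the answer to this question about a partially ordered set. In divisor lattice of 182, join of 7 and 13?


In a divisor lattice, join = lcm (least common multiple).
gcd(7,13) = 1
lcm(7,13) = 7*13/gcd = 91/1 = 91


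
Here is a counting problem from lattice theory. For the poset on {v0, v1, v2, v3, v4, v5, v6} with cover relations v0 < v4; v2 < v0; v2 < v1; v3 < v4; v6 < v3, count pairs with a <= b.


The order relation is {(a,b) : a <= b}, reflexive so it includes (a,a).
Examples: (v0,v0), (v0,v4), (v1,v1), (v2,v0), (v2,v1), ...
Total ordered pairs: 14


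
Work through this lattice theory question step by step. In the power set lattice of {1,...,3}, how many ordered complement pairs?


Complement pair (a,b): a meet b = bottom, a join b = top.
Here: A intersect B = {} and A union B = {1,...,3}.
Pairs found: ({},{1,2,3}), ({1},{2,3}), ({2},{1,3}), ({3},{1,2}), ... (4 more)
Total ordered pairs: 8


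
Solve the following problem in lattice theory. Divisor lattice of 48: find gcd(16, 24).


In a divisor lattice, meet = gcd (greatest common divisor).
By Euclidean algorithm or factoring: gcd(16,24) = 8


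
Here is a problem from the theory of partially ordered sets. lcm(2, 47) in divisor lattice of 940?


Join=lcm.
gcd(2,47)=1
lcm=94


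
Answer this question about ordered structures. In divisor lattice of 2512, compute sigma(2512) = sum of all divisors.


sigma(n) = sum of divisors.
Divisors of 2512: [1, 2, 4, 8, 16, 157, 314, 628, 1256, 2512]
Sum = 4898


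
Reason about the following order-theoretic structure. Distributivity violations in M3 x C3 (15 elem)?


Distributive law: a ^ (b v c) = (a ^ b) v (a ^ c).
Check all 15^3 = 3375 ordered triples (a,b,c).
  e.g. a=(a1,0), b=(a2,0), c=(a3,0): lhs=(a1,0) != rhs=(0,0)
  e.g. a=(a1,0), b=(a2,0), c=(a3,1): lhs=(a1,0) != rhs=(0,0)
Total violating triples: 162


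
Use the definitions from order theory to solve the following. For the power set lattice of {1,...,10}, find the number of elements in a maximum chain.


A chain is a totally ordered subset; we count the number of elements in a maximum chain.
Compute, for each element x, the size of the longest chain ending at x:
  {}: 1
  {1}: 2
  {2}: 2
  {3}: 2
  {4}: 2
  {5}: 2
  ...
A maximum chain: {} < {1} < {1,2} < {1,2,3} < {1,2,3,4} < {1,2,3,4,5} < {1,2,3,4,5,6} < {1,2,3,4,5,6,7} < {1,2,3,4,5,6,7,8} < {1,2,3,4,5,6,7,8,9} < {1,2,3,4,5,6,7,8,9,10}
Number of elements in the longest chain: 11


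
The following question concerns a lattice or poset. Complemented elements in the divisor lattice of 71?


An element a is complemented if some b has a meet b = bottom, a join b = top.
a is complemented iff gcd(a, n/a)=1, i.e. a is a unitary divisor of 71.
Complemented elements: 1, 71
Count: 2


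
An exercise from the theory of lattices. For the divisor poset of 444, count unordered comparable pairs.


A comparable pair {a,b} has a < b or b < a in the order.
Count unordered pairs where one element is strictly below the other.
Examples: {1,2}, {1,3}, {1,4}, {1,6}, ...
Total comparable pairs: 42


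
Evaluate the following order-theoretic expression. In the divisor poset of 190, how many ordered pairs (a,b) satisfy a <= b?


The order relation is {(a,b) : a <= b}, reflexive so it includes (a,a).
Examples: (1,1), (1,10), (1,19), (1,190), (1,2), ...
Total ordered pairs: 27


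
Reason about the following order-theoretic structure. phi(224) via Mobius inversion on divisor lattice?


phi(n) = n * prod_{p|n} (1 - 1/p).
Prime divisors of 224: [2, 7]
phi(224) = 224 * (1 - 1/2) * (1 - 1/7)
phi(224) = 96


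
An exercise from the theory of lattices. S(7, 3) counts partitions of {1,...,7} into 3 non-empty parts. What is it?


S(n,k) = k*S(n-1,k) + S(n-1,k-1).
S(6,3) = 90, S(6,2) = 31
S(7,3) = 3*90 + 31 = 270 + 31
S(7,3) = 301


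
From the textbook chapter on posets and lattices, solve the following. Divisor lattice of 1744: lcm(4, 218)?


Join=lcm.
gcd(4,218)=2
lcm=436


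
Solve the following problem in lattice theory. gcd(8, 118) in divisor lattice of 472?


Meet=gcd.
gcd(8,118)=2


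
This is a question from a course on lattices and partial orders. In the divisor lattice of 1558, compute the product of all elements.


Divisors of 1558: [1, 2, 19, 38, 41, 82, 779, 1558]
Product = n^(d(n)/2) = 1558^(8/2)
Product = 5892095988496


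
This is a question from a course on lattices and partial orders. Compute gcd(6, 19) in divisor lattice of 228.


In a divisor lattice, meet = gcd (greatest common divisor).
By Euclidean algorithm or factoring: gcd(6,19) = 1


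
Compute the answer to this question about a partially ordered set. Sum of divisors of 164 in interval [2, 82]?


Interval [2,82] in divisors of 164: [2, 82]
Sum = 84


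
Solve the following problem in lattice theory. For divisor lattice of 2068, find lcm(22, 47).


In a divisor lattice, join = lcm (least common multiple).
Compute lcm iteratively: start with first element, then lcm(current, next).
Elements: [22, 47]
lcm(22,47) = 1034
Final lcm = 1034


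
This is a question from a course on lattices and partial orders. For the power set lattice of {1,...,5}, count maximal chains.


A maximal chain goes from the minimum element to a maximal element via cover relations.
Counting all min-to-max paths in the cover graph.
Total maximal chains: 120


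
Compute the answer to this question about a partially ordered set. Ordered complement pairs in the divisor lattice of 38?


Complement pair (a,b): a meet b = bottom, a join b = top.
Here: gcd(a,b)=1 and lcm(a,b)=38, i.e. a*b=38 with a,b coprime.
Pairs found: (1,38), (2,19), (19,2), (38,1)
Total ordered pairs: 4


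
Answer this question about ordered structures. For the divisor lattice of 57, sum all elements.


sigma(n) = sum of divisors.
Divisors of 57: [1, 3, 19, 57]
Sum = 80


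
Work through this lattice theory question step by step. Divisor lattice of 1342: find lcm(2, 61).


In a divisor lattice, join = lcm (least common multiple).
gcd(2,61) = 1
lcm(2,61) = 2*61/gcd = 122/1 = 122


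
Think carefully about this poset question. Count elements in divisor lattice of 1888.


Divisors of 1888: [1, 2, 4, 8, 16, 32, 59, 118, 236, 472, 944, 1888]
Count: 12


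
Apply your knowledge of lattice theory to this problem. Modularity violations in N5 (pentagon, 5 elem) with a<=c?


Modular law: if a <= c then a v (b ^ c) = (a v b) ^ c.
Check all triples (a,b,c) with a <= c among 5 elements.
  e.g. a=a, b=c, c=b: lhs=a != rhs=b
Total violating triples: 1


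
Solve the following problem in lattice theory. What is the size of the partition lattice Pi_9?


B(n) = number of set partitions of an n-element set.
B(n) satisfies the recurrence: B(n+1) = sum_k C(n,k)*B(k).
B(9) = 21147


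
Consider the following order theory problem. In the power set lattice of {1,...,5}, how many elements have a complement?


An element a is complemented if some b has a meet b = bottom, a join b = top.
every subset A has complement S\A, so all elements are complemented.
Complemented elements: {}, {1}, {2}, {3}, {4}, {5}, ... (26 more)
Count: 32


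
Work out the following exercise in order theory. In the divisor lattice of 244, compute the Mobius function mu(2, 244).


In a divisor lattice, mu(a,b) = mu(b/a) where mu is the classical Mobius function.
b/a = 244/2 = 122
Prime factorization of 122: primes [2, 61]
122 is squarefree with 2 prime factor(s), so mu(122) = (-1)^2 = 1


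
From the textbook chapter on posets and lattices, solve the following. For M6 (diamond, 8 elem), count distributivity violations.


Distributive law: a ^ (b v c) = (a ^ b) v (a ^ c).
Check all 8^3 = 512 ordered triples (a,b,c).
  e.g. a=a1, b=a2, c=a3: lhs=a1 != rhs=0
  e.g. a=a1, b=a2, c=a4: lhs=a1 != rhs=0
Total violating triples: 120
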